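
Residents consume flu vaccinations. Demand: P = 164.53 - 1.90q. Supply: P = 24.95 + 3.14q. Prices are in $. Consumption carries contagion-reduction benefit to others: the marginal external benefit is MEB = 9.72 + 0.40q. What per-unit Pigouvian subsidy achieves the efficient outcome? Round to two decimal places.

subsidy = $22.59 per unit

Social marginal benefit = demand + MEB = 174.25 - 1.50q.
Set SMB = MC: 174.25 - 1.50q = 24.95 + 3.14q → q* = 32.1767.
The Pigouvian subsidy equals MEB at q*: 9.72 + 0.40×32.1767 = 22.5907.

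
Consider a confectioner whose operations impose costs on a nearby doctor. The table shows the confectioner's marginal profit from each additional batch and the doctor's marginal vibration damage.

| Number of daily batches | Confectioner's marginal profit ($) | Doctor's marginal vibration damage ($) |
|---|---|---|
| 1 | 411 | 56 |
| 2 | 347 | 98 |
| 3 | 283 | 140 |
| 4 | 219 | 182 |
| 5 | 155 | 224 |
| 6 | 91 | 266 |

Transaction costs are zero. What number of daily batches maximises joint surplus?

4

Bargaining reaches the level where marginal profit last exceeds marginal vibration damage.
That holds through level 4 (219 ≥ 182) but not at 5 (155 < 224).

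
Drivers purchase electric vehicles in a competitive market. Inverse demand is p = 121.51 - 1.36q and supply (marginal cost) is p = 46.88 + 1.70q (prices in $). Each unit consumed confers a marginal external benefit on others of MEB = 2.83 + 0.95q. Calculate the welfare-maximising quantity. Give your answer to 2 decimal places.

q* = 36.71

Social marginal benefit = demand + MEB = 124.34 - 0.41q.
Set SMB = MC: 124.34 - 0.41q = 46.88 + 1.70q → q* = 36.7109.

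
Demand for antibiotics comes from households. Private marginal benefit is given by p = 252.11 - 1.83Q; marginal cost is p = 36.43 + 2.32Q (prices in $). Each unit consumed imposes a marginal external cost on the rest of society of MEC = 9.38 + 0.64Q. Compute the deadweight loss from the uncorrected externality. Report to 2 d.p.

Market equilibrium (private): 36.43 + 2.32Q = 252.11 - 1.83Q → Q_m = 51.9711.
Social marginal benefit = demand − MEC = 242.73 - 2.47Q.
Set SMB = MC: 242.73 - 2.47Q = 36.43 + 2.32Q → Q* = 43.0689.
The welfare-loss triangle has base |Q_m − Q*| and height MEC(Q_m) (the vertical gap between SMB and MC is zero at Q* and MEC at Q_m).
DWL = ½ × 8.9022 × 42.6415 = 189.8016.

DWL = $189.80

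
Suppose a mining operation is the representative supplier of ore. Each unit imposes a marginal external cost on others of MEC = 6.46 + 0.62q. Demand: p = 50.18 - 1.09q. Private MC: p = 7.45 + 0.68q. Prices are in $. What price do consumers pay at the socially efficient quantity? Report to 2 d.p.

P = $33.64

Social marginal cost = private MC + MEC = 13.91 + 1.30q.
Set SMC = demand: 13.91 + 1.30q = 50.18 - 1.09q → q* = 15.1757.
Consumer price on the demand curve at q*: 50.18 − 1.09×15.1757 = 33.6385.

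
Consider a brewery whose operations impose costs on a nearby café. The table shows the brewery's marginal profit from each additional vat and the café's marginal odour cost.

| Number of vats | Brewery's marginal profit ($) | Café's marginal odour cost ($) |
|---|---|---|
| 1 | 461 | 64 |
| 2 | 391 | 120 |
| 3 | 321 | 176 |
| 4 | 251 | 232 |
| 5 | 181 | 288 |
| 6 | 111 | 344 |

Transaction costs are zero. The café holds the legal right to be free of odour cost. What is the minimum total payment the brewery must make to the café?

$592

Efficient level: marginal profit ≥ marginal odour cost through level 4, so k* = 4.
With the café holding the right, the brewery must at least compensate total damage at k*: 64 + 120 + 176 + 232 = 592.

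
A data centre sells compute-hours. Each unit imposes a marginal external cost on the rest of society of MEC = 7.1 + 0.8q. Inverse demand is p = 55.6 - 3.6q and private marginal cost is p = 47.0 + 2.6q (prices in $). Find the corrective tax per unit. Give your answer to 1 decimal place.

Social marginal cost = private MC + MEC = 54.1 + 3.4q.
Set SMC = demand: 54.1 + 3.4q = 55.6 - 3.6q → q* = 0.2143.
The Pigouvian tax equals MEC at q*: 7.1 + 0.8×0.2143 = 7.2714.

tax = $7.3 per unit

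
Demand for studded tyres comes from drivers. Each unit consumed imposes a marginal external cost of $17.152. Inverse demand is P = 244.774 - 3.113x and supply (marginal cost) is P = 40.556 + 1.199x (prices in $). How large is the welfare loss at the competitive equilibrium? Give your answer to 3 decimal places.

Market equilibrium (private): 40.556 + 1.199x = 244.774 - 3.113x → x_m = 47.3604.
Social marginal benefit = demand − MEC = 227.622 - 3.113x.
Set SMB = MC: 227.622 - 3.113x = 40.556 + 1.199x → x* = 43.3827.
Between x* and x_m the wedge MC − SMB runs linearly from 0 to MEC(x_m), so the loss is a triangle.
DWL = ½ × 3.9777 × 17.1520 = 34.1128.

DWL = $34.113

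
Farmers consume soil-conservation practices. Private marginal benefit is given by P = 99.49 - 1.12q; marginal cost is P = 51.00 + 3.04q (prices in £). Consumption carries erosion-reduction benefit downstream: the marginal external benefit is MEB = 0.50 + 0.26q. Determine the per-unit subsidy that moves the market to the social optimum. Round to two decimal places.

Social marginal benefit = demand + MEB = 99.99 - 0.86q.
Set SMB = MC: 99.99 - 0.86q = 51.00 + 3.04q → q* = 12.5615.
The Pigouvian subsidy equals MEB at q*: 0.50 + 0.26×12.5615 = 3.7660.

subsidy = £3.77 per unit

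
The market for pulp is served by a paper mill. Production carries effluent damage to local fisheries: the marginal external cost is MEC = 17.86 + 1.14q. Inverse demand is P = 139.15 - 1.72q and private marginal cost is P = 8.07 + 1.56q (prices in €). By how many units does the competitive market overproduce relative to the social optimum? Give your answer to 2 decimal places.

14.35 units

Market equilibrium (private): 8.07 + 1.56q = 139.15 - 1.72q → q_m = 39.9634.
Social marginal cost = private MC + MEC = 25.93 + 2.70q.
Set SMC = demand: 25.93 + 2.70q = 139.15 - 1.72q → q* = 25.6154.
Gap = |39.9634 − 25.6154| = 14.3480.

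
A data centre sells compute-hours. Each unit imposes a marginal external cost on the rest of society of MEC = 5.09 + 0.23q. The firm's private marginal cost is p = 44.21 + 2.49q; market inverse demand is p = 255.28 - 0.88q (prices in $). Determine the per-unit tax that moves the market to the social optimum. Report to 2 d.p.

tax = $18.25 per unit

Social marginal cost = private MC + MEC = 49.30 + 2.72q.
Set SMC = demand: 49.30 + 2.72q = 255.28 - 0.88q → q* = 57.2167.
The Pigouvian tax equals MEC at q*: 5.09 + 0.23×57.2167 = 18.2498.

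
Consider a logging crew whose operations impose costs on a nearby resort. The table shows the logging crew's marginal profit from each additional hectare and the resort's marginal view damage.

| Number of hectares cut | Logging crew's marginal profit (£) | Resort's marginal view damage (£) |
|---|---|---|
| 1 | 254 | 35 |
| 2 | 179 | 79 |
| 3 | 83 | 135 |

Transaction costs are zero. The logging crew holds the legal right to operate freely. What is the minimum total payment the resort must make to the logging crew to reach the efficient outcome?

£83

Left alone the logging crew would choose level 3 (marginal profit stays positive).
Efficient level: k* = 2 (marginal profit ≥ marginal view damage through 2).
The resort must at least cover the logging crew's forgone profit from cutting 3→2: 83 = 83.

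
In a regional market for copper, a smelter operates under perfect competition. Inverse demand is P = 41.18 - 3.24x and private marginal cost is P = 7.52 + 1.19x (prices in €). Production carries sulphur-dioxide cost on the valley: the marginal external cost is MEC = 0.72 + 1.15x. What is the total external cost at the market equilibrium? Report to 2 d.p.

€38.67

Market equilibrium (private): 7.52 + 1.19x = 41.18 - 3.24x → x_m = 7.5982.
Total external cost = ∫₀^{x_m} (0.72 + 1.15x) dx = 0.72×7.5982 + ½×1.15×7.5982² = 38.6670.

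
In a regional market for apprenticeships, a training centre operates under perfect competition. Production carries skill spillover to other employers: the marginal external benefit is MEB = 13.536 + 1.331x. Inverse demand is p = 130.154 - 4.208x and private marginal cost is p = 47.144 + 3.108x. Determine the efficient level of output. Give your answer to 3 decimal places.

Social marginal cost = private MC − MEB = 33.608 + 1.777x.
Set SMC = demand: 33.608 + 1.777x = 130.154 - 4.208x → x* = 16.1313.

x* = 16.131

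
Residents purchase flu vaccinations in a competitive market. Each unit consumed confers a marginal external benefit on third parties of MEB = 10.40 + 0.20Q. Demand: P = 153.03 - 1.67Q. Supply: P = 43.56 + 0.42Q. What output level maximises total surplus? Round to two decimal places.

Social marginal benefit = demand + MEB = 163.43 - 1.47Q.
Set SMB = MC: 163.43 - 1.47Q = 43.56 + 0.42Q → Q* = 63.4233.

Q* = 63.42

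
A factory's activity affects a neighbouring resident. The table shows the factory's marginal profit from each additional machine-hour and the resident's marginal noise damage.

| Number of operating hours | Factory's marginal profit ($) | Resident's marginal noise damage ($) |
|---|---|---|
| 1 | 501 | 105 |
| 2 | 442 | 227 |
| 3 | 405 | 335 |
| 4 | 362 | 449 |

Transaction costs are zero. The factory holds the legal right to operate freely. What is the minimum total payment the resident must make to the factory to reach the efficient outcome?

Left alone the factory would choose level 4 (marginal profit stays positive).
Efficient level: k* = 3 (marginal profit ≥ marginal noise damage through 3).
The resident must at least cover the factory's forgone profit from cutting 4→3: 362 = 362.

$362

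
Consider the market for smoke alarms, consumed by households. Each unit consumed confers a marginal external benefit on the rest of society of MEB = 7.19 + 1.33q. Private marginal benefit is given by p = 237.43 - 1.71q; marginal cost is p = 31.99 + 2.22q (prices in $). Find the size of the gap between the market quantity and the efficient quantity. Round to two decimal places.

Market equilibrium (private): 31.99 + 2.22q = 237.43 - 1.71q → q_m = 52.2748.
Social marginal benefit = demand + MEB = 244.62 - 0.38q.
Set SMB = MC: 244.62 - 0.38q = 31.99 + 2.22q → q* = 81.7808.
Gap = |52.2748 − 81.7808| = 29.5060.

29.51 units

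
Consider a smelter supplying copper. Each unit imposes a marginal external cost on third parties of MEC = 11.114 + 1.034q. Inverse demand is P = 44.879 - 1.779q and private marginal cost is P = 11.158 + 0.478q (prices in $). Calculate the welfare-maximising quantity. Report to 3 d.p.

q* = 6.869

Social marginal cost = private MC + MEC = 22.272 + 1.512q.
Set SMC = demand: 22.272 + 1.512q = 44.879 - 1.779q → q* = 6.8693.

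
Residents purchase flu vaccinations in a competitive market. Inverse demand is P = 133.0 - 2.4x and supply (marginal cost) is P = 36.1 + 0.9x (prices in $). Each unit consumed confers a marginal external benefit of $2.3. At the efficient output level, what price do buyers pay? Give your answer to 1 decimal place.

Social marginal benefit = demand + MEB = 135.3 - 2.4x.
Set SMB = MC: 135.3 - 2.4x = 36.1 + 0.9x → x* = 30.0606.
Consumer price on the demand curve at x*: 133.0 − 2.4×30.0606 = 60.8546.

P = $60.9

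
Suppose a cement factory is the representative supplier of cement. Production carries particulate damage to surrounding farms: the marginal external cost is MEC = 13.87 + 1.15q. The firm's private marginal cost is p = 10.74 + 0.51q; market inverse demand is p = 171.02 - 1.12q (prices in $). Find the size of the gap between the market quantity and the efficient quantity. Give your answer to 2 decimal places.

45.67 units

Market equilibrium (private): 10.74 + 0.51q = 171.02 - 1.12q → q_m = 98.3313.
Social marginal cost = private MC + MEC = 24.61 + 1.66q.
Set SMC = demand: 24.61 + 1.66q = 171.02 - 1.12q → q* = 52.6655.
Gap = |98.3313 − 52.6655| = 45.6658.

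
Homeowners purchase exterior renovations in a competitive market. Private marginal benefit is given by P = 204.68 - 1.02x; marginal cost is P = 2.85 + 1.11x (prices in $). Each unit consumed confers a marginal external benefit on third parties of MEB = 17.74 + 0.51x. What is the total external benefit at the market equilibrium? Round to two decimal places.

$3970.53

Market equilibrium (private): 2.85 + 1.11x = 204.68 - 1.02x → x_m = 94.7559.
Total external benefit = ∫₀^{x_m} (17.74 + 0.51x) dx = 17.74×94.7559 + ½×0.51×94.7559² = 3970.5332.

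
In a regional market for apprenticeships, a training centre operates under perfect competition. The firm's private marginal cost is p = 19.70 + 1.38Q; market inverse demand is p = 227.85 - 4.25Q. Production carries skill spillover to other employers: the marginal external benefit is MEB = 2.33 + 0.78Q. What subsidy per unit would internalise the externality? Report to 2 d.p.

Social marginal cost = private MC − MEB = 17.37 + 0.60Q.
Set SMC = demand: 17.37 + 0.60Q = 227.85 - 4.25Q → Q* = 43.3979.
The Pigouvian subsidy equals MEB at Q*: 2.33 + 0.78×43.3979 = 36.1804.

subsidy = 36.18 per unit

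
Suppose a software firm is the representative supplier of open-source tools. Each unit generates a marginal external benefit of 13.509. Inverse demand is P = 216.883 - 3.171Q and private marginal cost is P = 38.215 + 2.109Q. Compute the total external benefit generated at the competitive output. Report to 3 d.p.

Market equilibrium (private): 38.215 + 2.109Q = 216.883 - 3.171Q → Q_m = 33.8386.
Total external benefit = MEB × Q_m = 13.509 × 33.8386 = 457.1256.

457.126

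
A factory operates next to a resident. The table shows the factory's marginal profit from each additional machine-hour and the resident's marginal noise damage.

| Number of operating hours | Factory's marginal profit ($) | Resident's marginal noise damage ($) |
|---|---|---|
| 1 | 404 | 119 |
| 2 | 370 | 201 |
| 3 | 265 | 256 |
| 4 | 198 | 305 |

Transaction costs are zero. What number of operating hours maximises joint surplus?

Bargaining reaches the level where marginal profit last exceeds marginal noise damage.
That holds through level 3 (265 ≥ 256) but not at 4 (198 < 305).

3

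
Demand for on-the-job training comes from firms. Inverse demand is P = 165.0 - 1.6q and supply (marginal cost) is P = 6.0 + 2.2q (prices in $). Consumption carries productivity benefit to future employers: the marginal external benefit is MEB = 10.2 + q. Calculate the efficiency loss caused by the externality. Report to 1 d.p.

DWL = $483.6

Market equilibrium (private): 6.0 + 2.2q = 165.0 - 1.6q → q_m = 41.8421.
Social marginal benefit = demand + MEB = 175.2 - 0.6q.
Set SMB = MC: 175.2 - 0.6q = 6.0 + 2.2q → q* = 60.4286.
The welfare-loss triangle has base |q_m − q*| and height MEB(q_m) (the vertical gap between SMB and MC is zero at q* and MEB at q_m).
DWL = ½ × 18.5865 × 52.0421 = 483.6402.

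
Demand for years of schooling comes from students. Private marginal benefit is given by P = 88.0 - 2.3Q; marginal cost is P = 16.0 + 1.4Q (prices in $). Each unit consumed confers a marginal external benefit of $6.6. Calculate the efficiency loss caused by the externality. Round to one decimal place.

Market equilibrium (private): 16.0 + 1.4Q = 88.0 - 2.3Q → Q_m = 19.4595.
Social marginal benefit = demand + MEB = 94.6 - 2.3Q.
Set SMB = MC: 94.6 - 2.3Q = 16.0 + 1.4Q → Q* = 21.2432.
Height of the DWL triangle at Q_m is SMB(Q_m) − MC(Q_m) = MEB(Q_m) = 6.6000.
DWL = ½ × 1.7837 × 6.6000 = 5.8862.

DWL = $5.9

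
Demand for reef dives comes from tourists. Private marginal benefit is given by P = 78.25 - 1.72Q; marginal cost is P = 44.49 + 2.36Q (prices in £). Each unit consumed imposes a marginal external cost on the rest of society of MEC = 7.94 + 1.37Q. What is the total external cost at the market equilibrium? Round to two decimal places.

£112.60

Market equilibrium (private): 44.49 + 2.36Q = 78.25 - 1.72Q → Q_m = 8.2745.
Total external cost = ∫₀^{Q_m} (7.94 + 1.37Q) dQ = 7.94×8.2745 + ½×1.37×8.2745² = 112.5997.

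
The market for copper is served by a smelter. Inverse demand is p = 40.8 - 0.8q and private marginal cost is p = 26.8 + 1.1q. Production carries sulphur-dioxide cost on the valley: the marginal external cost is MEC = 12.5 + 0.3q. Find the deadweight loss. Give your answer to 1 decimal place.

Market equilibrium (private): 26.8 + 1.1q = 40.8 - 0.8q → q_m = 7.3684.
Social marginal cost = private MC + MEC = 39.3 + 1.4q.
Set SMC = demand: 39.3 + 1.4q = 40.8 - 0.8q → q* = 0.6818.
Between q* and q_m the wedge SMC − demand runs linearly from 0 to MEC(q_m), so the loss is a triangle.
DWL = ½ × 6.6866 × 14.7105 = 49.1816.

DWL = 49.2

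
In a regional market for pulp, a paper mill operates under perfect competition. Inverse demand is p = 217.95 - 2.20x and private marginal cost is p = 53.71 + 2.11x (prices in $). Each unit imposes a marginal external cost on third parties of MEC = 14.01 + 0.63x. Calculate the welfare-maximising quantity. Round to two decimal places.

Social marginal cost = private MC + MEC = 67.72 + 2.74x.
Set SMC = demand: 67.72 + 2.74x = 217.95 - 2.20x → x* = 30.4109.

x* = 30.41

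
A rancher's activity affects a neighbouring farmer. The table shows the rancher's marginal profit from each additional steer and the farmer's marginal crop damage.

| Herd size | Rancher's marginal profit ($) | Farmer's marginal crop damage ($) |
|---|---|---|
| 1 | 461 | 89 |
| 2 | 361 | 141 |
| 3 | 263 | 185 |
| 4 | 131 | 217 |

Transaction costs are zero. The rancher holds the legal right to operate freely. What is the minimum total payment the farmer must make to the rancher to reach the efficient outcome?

Left alone the rancher would choose level 4 (marginal profit stays positive).
Efficient level: k* = 3 (marginal profit ≥ marginal crop damage through 3).
The farmer must at least cover the rancher's forgone profit from cutting 4→3: 131 = 131.

$131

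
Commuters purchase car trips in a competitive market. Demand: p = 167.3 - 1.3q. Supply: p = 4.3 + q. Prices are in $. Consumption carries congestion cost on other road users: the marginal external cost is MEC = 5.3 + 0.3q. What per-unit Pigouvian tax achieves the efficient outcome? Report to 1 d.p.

tax = $23.5 per unit

Social marginal benefit = demand − MEC = 162.0 - 1.6q.
Set SMB = MC: 162.0 - 1.6q = 4.3 + q → q* = 60.6538.
The Pigouvian tax equals MEC at q*: 5.3 + 0.3×60.6538 = 23.4961.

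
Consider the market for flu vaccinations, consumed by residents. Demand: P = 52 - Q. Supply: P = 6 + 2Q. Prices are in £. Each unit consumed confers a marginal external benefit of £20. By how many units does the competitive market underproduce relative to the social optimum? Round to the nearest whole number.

7 units

Market equilibrium (private): 6 + 2Q = 52 - Q → Q_m = 15.3333.
Social marginal benefit = demand + MEB = 72 - Q.
Set SMB = MC: 72 - Q = 6 + 2Q → Q* = 22.0000.
Gap = |15.3333 − 22.0000| = 6.6667.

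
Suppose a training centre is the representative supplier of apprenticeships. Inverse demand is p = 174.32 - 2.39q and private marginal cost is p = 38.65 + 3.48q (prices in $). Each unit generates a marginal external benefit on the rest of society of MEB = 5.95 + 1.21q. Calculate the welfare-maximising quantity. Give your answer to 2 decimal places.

Social marginal cost = private MC − MEB = 32.70 + 2.27q.
Set SMC = demand: 32.70 + 2.27q = 174.32 - 2.39q → q* = 30.3906.

q* = 30.39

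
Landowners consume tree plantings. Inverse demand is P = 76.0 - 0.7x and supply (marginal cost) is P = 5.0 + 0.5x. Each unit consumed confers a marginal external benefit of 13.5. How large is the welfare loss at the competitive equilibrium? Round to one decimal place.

DWL = 75.9

Market equilibrium (private): 5.0 + 0.5x = 76.0 - 0.7x → x_m = 59.1667.
Social marginal benefit = demand + MEB = 89.5 - 0.7x.
Set SMB = MC: 89.5 - 0.7x = 5.0 + 0.5x → x* = 70.4167.
The loss is the area between SMB and MC from x* to x_m; with linear curves that's a triangle of height MEB(x_m).
DWL = ½ × 11.2500 × 13.5000 = 75.9375.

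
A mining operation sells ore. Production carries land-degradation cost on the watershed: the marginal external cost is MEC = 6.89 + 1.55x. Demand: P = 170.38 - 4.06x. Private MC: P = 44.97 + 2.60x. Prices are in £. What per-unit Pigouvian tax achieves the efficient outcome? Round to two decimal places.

tax = £29.27 per unit

Social marginal cost = private MC + MEC = 51.86 + 4.15x.
Set SMC = demand: 51.86 + 4.15x = 170.38 - 4.06x → x* = 14.4361.
The Pigouvian tax equals MEC at x*: 6.89 + 1.55×14.4361 = 29.2660.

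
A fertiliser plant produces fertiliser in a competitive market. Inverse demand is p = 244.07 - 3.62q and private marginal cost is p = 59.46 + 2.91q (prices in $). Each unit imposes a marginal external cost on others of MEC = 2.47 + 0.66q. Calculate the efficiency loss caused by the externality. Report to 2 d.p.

Market equilibrium (private): 59.46 + 2.91q = 244.07 - 3.62q → q_m = 28.2711.
Social marginal cost = private MC + MEC = 61.93 + 3.57q.
Set SMC = demand: 61.93 + 3.57q = 244.07 - 3.62q → q* = 25.3324.
The loss is the area between SMC and demand from q* to q_m; with linear curves that's a triangle of height MEC(q_m).
DWL = ½ × 2.9387 × 21.1289 = 31.0457.

DWL = $31.05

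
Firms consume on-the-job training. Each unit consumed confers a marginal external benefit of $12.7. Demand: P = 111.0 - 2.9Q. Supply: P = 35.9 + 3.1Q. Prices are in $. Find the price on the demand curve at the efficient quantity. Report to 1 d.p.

P = $68.6

Social marginal benefit = demand + MEB = 123.7 - 2.9Q.
Set SMB = MC: 123.7 - 2.9Q = 35.9 + 3.1Q → Q* = 14.6333.
Consumer price on the demand curve at Q*: 111.0 − 2.9×14.6333 = 68.5634.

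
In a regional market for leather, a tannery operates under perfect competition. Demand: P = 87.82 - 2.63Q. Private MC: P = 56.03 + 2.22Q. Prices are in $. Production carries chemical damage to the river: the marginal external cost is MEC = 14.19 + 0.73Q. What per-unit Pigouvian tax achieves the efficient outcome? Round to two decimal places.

tax = $16.49 per unit

Social marginal cost = private MC + MEC = 70.22 + 2.95Q.
Set SMC = demand: 70.22 + 2.95Q = 87.82 - 2.63Q → Q* = 3.1541.
The Pigouvian tax equals MEC at Q*: 14.19 + 0.73×3.1541 = 16.4925.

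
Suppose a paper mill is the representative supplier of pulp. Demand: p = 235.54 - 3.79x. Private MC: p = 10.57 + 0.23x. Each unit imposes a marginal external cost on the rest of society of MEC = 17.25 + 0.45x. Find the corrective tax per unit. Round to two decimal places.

tax = 38.16 per unit

Social marginal cost = private MC + MEC = 27.82 + 0.68x.
Set SMC = demand: 27.82 + 0.68x = 235.54 - 3.79x → x* = 46.4698.
The Pigouvian tax equals MEC at x*: 17.25 + 0.45×46.4698 = 38.1614.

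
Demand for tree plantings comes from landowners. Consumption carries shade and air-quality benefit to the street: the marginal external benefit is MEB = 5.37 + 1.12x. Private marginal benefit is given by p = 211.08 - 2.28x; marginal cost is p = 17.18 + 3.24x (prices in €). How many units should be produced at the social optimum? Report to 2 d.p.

x* = 45.29

Social marginal benefit = demand + MEB = 216.45 - 1.16x.
Set SMB = MC: 216.45 - 1.16x = 17.18 + 3.24x → x* = 45.2886.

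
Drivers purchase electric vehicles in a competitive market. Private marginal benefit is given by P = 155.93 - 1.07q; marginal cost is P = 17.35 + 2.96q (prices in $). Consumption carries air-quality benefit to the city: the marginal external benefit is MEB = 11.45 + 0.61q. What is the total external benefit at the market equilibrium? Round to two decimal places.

$754.39

Market equilibrium (private): 17.35 + 2.96q = 155.93 - 1.07q → q_m = 34.3871.
Total external benefit = ∫₀^{q_m} (11.45 + 0.61q) dq = 11.45×34.3871 + ½×0.61×34.3871² = 754.3865.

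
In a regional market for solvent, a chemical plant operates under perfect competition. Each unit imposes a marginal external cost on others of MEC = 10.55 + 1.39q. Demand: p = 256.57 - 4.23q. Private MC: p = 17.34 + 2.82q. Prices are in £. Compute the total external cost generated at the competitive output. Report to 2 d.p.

£1158.27

Market equilibrium (private): 17.34 + 2.82q = 256.57 - 4.23q → q_m = 33.9333.
Total external cost = ∫₀^{q_m} (10.55 + 1.39q) dq = 10.55×33.9333 + ½×1.39×33.9333² = 1158.2672.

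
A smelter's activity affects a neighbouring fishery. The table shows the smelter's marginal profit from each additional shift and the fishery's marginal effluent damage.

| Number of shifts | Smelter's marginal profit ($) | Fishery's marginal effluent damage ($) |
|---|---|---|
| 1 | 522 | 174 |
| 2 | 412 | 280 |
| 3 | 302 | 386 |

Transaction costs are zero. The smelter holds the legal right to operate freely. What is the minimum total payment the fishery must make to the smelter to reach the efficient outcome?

Left alone the smelter would choose level 3 (marginal profit stays positive).
Efficient level: k* = 2 (marginal profit ≥ marginal effluent damage through 2).
The fishery must at least cover the smelter's forgone profit from cutting 3→2: 302 = 302.

$302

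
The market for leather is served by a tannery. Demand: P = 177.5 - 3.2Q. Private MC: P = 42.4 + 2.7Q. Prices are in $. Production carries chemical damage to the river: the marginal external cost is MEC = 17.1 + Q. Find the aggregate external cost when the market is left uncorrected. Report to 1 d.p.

$653.7

Market equilibrium (private): 42.4 + 2.7Q = 177.5 - 3.2Q → Q_m = 22.8983.
Total external cost = ∫₀^{Q_m} (17.1 + 1.0Q) dQ = 17.1×22.8983 + ½×1.0×22.8983² = 653.7270.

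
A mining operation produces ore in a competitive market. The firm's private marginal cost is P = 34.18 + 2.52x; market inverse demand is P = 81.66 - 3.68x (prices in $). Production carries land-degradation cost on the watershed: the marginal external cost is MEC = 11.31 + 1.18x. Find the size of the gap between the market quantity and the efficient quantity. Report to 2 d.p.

Market equilibrium (private): 34.18 + 2.52x = 81.66 - 3.68x → x_m = 7.6581.
Social marginal cost = private MC + MEC = 45.49 + 3.70x.
Set SMC = demand: 45.49 + 3.70x = 81.66 - 3.68x → x* = 4.9011.
Gap = |7.6581 − 4.9011| = 2.7570.

2.76 units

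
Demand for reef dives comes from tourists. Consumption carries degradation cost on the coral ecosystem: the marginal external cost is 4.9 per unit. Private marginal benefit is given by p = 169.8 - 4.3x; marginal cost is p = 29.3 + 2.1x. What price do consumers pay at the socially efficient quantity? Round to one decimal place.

P = 78.7

Social marginal benefit = demand − MEC = 164.9 - 4.3x.
Set SMB = MC: 164.9 - 4.3x = 29.3 + 2.1x → x* = 21.1875.
Consumer price on the demand curve at x*: 169.8 − 4.3×21.1875 = 78.6938.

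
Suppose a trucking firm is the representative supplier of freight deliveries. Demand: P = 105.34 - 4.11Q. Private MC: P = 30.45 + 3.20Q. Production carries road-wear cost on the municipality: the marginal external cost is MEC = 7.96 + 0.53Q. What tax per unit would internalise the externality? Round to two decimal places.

Social marginal cost = private MC + MEC = 38.41 + 3.73Q.
Set SMC = demand: 38.41 + 3.73Q = 105.34 - 4.11Q → Q* = 8.5370.
The Pigouvian tax equals MEC at Q*: 7.96 + 0.53×8.5370 = 12.4846.

tax = 12.48 per unit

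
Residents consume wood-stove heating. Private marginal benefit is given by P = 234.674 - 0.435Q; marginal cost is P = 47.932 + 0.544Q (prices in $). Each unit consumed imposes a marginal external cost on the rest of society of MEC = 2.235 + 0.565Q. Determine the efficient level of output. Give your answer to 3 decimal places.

Q* = 119.499

Social marginal benefit = demand − MEC = 232.439 - Q.
Set SMB = MC: 232.439 - Q = 47.932 + 0.544Q → Q* = 119.4994.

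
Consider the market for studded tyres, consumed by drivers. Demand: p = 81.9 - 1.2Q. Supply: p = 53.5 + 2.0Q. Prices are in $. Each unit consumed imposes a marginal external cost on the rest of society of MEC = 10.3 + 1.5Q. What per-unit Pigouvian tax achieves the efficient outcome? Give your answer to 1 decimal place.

Social marginal benefit = demand − MEC = 71.6 - 2.7Q.
Set SMB = MC: 71.6 - 2.7Q = 53.5 + 2.0Q → Q* = 3.8511.
The Pigouvian tax equals MEC at Q*: 10.3 + 1.5×3.8511 = 16.0767.

tax = $16.1 per unit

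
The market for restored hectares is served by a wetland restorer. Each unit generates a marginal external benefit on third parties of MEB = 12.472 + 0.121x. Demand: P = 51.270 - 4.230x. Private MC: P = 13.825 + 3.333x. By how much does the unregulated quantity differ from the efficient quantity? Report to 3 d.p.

Market equilibrium (private): 13.825 + 3.333x = 51.270 - 4.230x → x_m = 4.9511.
Social marginal cost = private MC − MEB = 1.353 + 3.212x.
Set SMC = demand: 1.353 + 3.212x = 51.270 - 4.230x → x* = 6.7075.
Gap = |4.9511 − 6.7075| = 1.7564.

1.756 units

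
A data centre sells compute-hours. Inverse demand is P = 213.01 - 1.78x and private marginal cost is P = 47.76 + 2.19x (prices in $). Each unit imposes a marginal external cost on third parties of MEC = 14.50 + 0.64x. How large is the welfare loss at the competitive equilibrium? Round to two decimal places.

Market equilibrium (private): 47.76 + 2.19x = 213.01 - 1.78x → x_m = 41.6247.
Social marginal cost = private MC + MEC = 62.26 + 2.83x.
Set SMC = demand: 62.26 + 2.83x = 213.01 - 1.78x → x* = 32.7007.
The loss is the area between SMC and demand from x* to x_m; with linear curves that's a triangle of height MEC(x_m).
DWL = ½ × 8.9240 × 41.1398 = 183.5658.

DWL = $183.57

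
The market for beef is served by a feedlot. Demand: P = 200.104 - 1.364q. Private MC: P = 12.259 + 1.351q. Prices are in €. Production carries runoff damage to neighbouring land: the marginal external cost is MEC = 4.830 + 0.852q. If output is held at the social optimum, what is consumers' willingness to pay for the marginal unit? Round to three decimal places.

Social marginal cost = private MC + MEC = 17.089 + 2.203q.
Set SMC = demand: 17.089 + 2.203q = 200.104 - 1.364q → q* = 51.3078.
Consumer price on the demand curve at q*: 200.104 − 1.364×51.3078 = 130.1202.

P = €130.120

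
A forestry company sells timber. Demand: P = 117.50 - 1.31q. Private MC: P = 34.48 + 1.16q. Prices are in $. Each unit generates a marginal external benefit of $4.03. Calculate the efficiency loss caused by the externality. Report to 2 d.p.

DWL = $3.29

Market equilibrium (private): 34.48 + 1.16q = 117.50 - 1.31q → q_m = 33.6113.
Social marginal cost = private MC − MEB = 30.45 + 1.16q.
Set SMC = demand: 30.45 + 1.16q = 117.50 - 1.31q → q* = 35.2429.
Between q* and q_m the wedge demand − SMC runs linearly from 0 to MEB(q_m), so the loss is a triangle.
DWL = ½ × 1.6316 × 4.0300 = 3.2877.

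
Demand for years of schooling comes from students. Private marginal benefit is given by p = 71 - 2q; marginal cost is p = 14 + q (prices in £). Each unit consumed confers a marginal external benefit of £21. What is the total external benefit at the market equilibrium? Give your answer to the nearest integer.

£399

Market equilibrium (private): 14 + q = 71 - 2q → q_m = 19.0000.
Total external benefit = MEB × q_m = 21 × 19.0000 = 399.0000.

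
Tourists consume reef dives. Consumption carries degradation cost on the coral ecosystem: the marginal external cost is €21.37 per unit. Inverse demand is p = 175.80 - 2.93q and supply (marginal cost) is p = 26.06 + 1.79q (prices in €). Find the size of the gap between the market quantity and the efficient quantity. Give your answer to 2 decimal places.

4.53 units

Market equilibrium (private): 26.06 + 1.79q = 175.80 - 2.93q → q_m = 31.7246.
Social marginal benefit = demand − MEC = 154.43 - 2.93q.
Set SMB = MC: 154.43 - 2.93q = 26.06 + 1.79q → q* = 27.1970.
Gap = |31.7246 − 27.1970| = 4.5276.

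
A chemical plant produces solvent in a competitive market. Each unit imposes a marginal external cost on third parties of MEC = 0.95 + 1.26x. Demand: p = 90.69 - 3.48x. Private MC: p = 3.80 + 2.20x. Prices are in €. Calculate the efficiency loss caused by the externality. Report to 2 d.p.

DWL = €29.47

Market equilibrium (private): 3.80 + 2.20x = 90.69 - 3.48x → x_m = 15.2975.
Social marginal cost = private MC + MEC = 4.75 + 3.46x.
Set SMC = demand: 4.75 + 3.46x = 90.69 - 3.48x → x* = 12.3833.
The welfare-loss triangle has base |x_m − x*| and height MEC(x_m) (the vertical gap between SMC and demand is zero at x* and MEC at x_m).
DWL = ½ × 2.9142 × 20.2249 = 29.4697.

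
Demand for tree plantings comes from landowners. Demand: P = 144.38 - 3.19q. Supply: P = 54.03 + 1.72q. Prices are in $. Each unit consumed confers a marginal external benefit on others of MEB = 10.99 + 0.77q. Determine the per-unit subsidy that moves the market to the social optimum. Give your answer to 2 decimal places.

Social marginal benefit = demand + MEB = 155.37 - 2.42q.
Set SMB = MC: 155.37 - 2.42q = 54.03 + 1.72q → q* = 24.4783.
The Pigouvian subsidy equals MEB at q*: 10.99 + 0.77×24.4783 = 29.8383.

subsidy = $29.84 per unit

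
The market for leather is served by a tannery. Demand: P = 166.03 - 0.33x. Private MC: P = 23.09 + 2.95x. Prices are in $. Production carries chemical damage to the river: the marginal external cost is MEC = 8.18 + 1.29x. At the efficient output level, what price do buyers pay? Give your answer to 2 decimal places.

Social marginal cost = private MC + MEC = 31.27 + 4.24x.
Set SMC = demand: 31.27 + 4.24x = 166.03 - 0.33x → x* = 29.4880.
Consumer price on the demand curve at x*: 166.03 − 0.33×29.4880 = 156.2990.

P = $156.30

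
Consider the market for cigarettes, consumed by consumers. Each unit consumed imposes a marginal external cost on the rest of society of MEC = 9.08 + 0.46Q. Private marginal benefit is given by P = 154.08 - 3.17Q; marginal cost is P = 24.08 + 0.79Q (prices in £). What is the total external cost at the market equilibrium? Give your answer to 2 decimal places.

£545.95

Market equilibrium (private): 24.08 + 0.79Q = 154.08 - 3.17Q → Q_m = 32.8283.
Total external cost = ∫₀^{Q_m} (9.08 + 0.46Q) dQ = 9.08×32.8283 + ½×0.46×32.8283² = 545.9513.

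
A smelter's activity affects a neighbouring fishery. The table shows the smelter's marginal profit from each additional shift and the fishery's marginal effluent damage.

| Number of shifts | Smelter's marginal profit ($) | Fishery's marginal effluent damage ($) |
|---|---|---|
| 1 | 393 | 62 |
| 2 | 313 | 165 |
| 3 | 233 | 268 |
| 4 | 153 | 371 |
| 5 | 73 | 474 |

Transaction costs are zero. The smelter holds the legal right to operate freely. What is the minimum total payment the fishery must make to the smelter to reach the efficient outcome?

$459

Left alone the smelter would choose level 5 (marginal profit stays positive).
Efficient level: k* = 2 (marginal profit ≥ marginal effluent damage through 2).
The fishery must at least cover the smelter's forgone profit from cutting 5→2: 233 + 153 + 73 = 459.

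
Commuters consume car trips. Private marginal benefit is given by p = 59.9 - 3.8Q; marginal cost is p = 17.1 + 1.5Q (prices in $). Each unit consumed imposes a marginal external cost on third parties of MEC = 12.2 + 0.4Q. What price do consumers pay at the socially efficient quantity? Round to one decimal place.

P = $39.5

Social marginal benefit = demand − MEC = 47.7 - 4.2Q.
Set SMB = MC: 47.7 - 4.2Q = 17.1 + 1.5Q → Q* = 5.3684.
Consumer price on the demand curve at Q*: 59.9 − 3.8×5.3684 = 39.5001.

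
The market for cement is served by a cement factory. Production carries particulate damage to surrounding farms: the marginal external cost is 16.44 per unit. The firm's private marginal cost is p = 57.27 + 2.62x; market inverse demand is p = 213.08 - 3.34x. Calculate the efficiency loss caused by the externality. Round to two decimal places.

DWL = 22.67

Market equilibrium (private): 57.27 + 2.62x = 213.08 - 3.34x → x_m = 26.1426.
Social marginal cost = private MC + MEC = 73.71 + 2.62x.
Set SMC = demand: 73.71 + 2.62x = 213.08 - 3.34x → x* = 23.3842.
The welfare-loss triangle has base |x_m − x*| and height MEC(x_m) (the vertical gap between SMC and demand is zero at x* and MEC at x_m).
DWL = ½ × 2.7584 × 16.4400 = 22.6740.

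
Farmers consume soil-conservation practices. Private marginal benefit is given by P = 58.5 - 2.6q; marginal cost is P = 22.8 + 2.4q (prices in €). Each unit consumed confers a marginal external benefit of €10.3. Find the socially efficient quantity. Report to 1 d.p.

Social marginal benefit = demand + MEB = 68.8 - 2.6q.
Set SMB = MC: 68.8 - 2.6q = 22.8 + 2.4q → q* = 9.2000.

q* = 9.2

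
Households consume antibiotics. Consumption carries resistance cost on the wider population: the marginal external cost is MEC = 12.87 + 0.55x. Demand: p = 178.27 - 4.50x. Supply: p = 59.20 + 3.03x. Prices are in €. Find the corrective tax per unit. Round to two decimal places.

tax = €20.10 per unit

Social marginal benefit = demand − MEC = 165.40 - 5.05x.
Set SMB = MC: 165.40 - 5.05x = 59.20 + 3.03x → x* = 13.1436.
The Pigouvian tax equals MEC at x*: 12.87 + 0.55×13.1436 = 20.0990.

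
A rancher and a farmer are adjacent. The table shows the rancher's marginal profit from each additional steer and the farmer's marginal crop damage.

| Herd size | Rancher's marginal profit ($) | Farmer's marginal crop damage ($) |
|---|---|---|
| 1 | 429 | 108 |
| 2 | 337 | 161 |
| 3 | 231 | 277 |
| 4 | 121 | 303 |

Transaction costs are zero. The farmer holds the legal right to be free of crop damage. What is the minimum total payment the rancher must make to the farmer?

Efficient level: marginal profit ≥ marginal crop damage through level 2, so k* = 2.
With the farmer holding the right, the rancher must at least compensate total damage at k*: 108 + 161 = 269.

$269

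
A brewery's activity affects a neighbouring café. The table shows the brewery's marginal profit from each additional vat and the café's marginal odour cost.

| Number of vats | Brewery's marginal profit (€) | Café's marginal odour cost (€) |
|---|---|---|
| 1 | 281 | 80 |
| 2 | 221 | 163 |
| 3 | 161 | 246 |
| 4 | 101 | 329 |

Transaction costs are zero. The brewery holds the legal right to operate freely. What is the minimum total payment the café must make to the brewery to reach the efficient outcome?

€262

Left alone the brewery would choose level 4 (marginal profit stays positive).
Efficient level: k* = 2 (marginal profit ≥ marginal odour cost through 2).
The café must at least cover the brewery's forgone profit from cutting 4→2: 161 + 101 = 262.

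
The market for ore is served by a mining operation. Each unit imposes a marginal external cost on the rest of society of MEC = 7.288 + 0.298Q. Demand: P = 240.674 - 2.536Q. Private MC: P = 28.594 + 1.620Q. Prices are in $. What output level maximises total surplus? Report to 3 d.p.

Social marginal cost = private MC + MEC = 35.882 + 1.918Q.
Set SMC = demand: 35.882 + 1.918Q = 240.674 - 2.536Q → Q* = 45.9793.

Q* = 45.979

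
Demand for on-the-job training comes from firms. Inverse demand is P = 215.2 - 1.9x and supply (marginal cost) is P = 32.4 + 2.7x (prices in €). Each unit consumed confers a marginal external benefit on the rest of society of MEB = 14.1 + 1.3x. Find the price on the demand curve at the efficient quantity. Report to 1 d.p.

Social marginal benefit = demand + MEB = 229.3 - 0.6x.
Set SMB = MC: 229.3 - 0.6x = 32.4 + 2.7x → x* = 59.6667.
Consumer price on the demand curve at x*: 215.2 − 1.9×59.6667 = 101.8333.

P = €101.8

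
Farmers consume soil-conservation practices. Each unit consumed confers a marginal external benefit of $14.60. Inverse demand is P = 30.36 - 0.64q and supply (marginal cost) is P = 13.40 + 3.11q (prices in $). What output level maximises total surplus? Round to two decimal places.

q* = 8.42

Social marginal benefit = demand + MEB = 44.96 - 0.64q.
Set SMB = MC: 44.96 - 0.64q = 13.40 + 3.11q → q* = 8.4160.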